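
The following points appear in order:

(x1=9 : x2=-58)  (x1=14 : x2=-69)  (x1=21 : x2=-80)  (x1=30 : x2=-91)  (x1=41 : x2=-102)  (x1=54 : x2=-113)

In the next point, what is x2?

For the x2, −11 each step: -58, -69, -80, -91, -102, -113 → -124.

-124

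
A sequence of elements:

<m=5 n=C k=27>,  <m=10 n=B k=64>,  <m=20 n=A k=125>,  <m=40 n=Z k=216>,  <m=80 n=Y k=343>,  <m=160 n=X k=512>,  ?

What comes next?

<m=320 n=W k=729>

M: ×2 each step, so 5, 10, 20, 40, 80, 160 → 320.
N: C, B, A, Z, Y, X → W (letters move back 1 place in the alphabet, wrapping A→Z).
For the k, perfect cubes: 3³, 4³, 5³, …: 27, 64, 125, 216, 343, 512 → 729.
Combining the parts gives <m=320 n=W k=729>.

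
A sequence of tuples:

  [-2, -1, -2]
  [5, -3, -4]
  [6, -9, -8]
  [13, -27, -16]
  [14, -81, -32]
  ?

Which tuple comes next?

[21, -243, -64]

First slot: alternating steps +7, +1, +7, +1, …, so -2, 5, 6, 13, 14 → 21.
Second slot: ×3 each step; -1, -3, -9, -27, -81 → -243.
Third slot: ×2 each step; -2, -4, -8, -16, -32 → -64.
So the next tuple is [21, -243, -64].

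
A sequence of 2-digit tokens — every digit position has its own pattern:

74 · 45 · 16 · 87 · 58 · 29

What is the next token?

First digit goes 7, 4, 1, 8, 5, 2 → 9 (−3 each step, mod 10).
Second digit goes 4, 5, 6, 7, 8, 9 → 0 (+1 each step, mod 10).
Putting it together: 90.

90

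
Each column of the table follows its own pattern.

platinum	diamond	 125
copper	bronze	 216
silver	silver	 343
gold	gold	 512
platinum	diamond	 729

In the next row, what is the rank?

bronze

Rank: repeats diamond → bronze → silver → gold, so diamond, bronze, silver, gold, diamond → bronze.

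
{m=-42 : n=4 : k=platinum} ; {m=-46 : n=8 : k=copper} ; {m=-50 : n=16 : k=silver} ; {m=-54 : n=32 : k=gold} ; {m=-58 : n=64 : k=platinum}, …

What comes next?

{m=-62 : n=128 : k=copper}

For the m, −4 each step: -42, -46, -50, -54, -58 → -62.
For the n, ×2 each step: 4, 8, 16, 32, 64 → 128.
K: repeats platinum → copper → silver → gold; platinum, copper, silver, gold, platinum → copper.
So the next tuple is {m=-62 : n=128 : k=copper}.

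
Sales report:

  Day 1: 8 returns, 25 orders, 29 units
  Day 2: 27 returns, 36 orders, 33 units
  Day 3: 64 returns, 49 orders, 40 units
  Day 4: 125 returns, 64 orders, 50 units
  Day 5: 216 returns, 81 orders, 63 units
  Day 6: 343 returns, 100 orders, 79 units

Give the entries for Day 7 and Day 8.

512 returns, 121 orders, 98 units; 729 returns, 144 orders, 120 units

Returns: 8, 27, 64, 125, 216, 343 → 512 → 729 (perfect cubes: 2³, 3³, 4³, …).
Orders: perfect squares: 5², 6², 7², …; 25, 36, 49, 64, 81, 100 → 121 → 144.
Units goes 29, 33, 40, 50, 63, 79 → 98 → 120 (differences are 4, 7, 10, … (increasing by 3 each time)).
Putting the parts together: 512 returns, 121 orders, 98 units and then 729 returns, 144 orders, 120 units.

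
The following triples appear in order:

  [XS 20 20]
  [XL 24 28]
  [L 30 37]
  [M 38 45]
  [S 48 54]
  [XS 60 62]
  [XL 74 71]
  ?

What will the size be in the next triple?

Size — repeats XS → XL → L → M → S: XS, XL, L, M, S, XS, XL → L.

L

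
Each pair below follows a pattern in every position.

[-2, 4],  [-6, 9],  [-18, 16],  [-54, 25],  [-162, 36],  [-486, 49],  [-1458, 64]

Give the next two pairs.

[-4374, 81], [-13122, 100]

First part: ×3 each step; -2, -6, -18, -54, -162, -486, -1458 → -4374 → -13122.
Second part — perfect squares: 2², 3², 4², …: 4, 9, 16, 25, 36, 49, 64 → 81 → 100.
So the next two pairs are [-4374, 81] and [-13122, 100].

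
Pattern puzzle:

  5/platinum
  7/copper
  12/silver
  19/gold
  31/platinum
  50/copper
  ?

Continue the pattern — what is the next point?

81/silver

First slot: each term is the sum of the two before it; 5, 7, 12, 19, 31, 50 → 81.
Metal: repeats platinum → copper → silver → gold; platinum, copper, silver, gold, platinum, copper → silver.
Putting it together: 81/silver.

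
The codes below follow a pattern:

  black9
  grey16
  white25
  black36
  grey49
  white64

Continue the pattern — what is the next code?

For the shade, repeats black → grey → white: black, grey, white, black, grey, white → black.
Second component goes 9, 16, 25, 36, 49, 64 → 81 (perfect squares: 3², 4², 5², …).
Combining the parts gives black81.

black81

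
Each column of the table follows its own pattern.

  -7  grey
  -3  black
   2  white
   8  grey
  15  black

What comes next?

23  white

First component: differences are 4, 5, 6, … (increasing by 1 each time), so -7, -3, 2, 8, 15 → 23.
For the shade, repeats grey → black → white: grey, black, white, grey, black → white.
Combining the parts gives 23  white.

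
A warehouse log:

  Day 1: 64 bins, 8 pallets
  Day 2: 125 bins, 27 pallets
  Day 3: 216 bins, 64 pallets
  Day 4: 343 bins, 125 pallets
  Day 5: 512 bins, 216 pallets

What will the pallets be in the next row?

343

Bins goes 64, 125, 216, 343, 512 → 729 (perfect cubes: 4³, 5³, 6³, …).
Pallets: perfect cubes: 2³, 3³, 4³, …; 8, 27, 64, 125, 216 → 343.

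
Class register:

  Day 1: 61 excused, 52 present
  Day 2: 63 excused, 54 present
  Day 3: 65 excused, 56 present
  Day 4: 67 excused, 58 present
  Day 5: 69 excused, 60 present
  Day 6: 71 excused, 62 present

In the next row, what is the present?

64

Excused: +2 each step, so 61, 63, 65, 67, 69, 71 → 73.
Present — always 9 less than the excused: 52, 54, 56, 58, 60, 62 → 64.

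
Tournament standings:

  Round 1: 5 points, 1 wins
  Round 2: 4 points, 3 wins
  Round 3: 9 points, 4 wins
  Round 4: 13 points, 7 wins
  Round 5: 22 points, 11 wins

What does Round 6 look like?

For the points, each term is the sum of the two before it: 5, 4, 9, 13, 22 → 35.
Wins: each term is the sum of the two before it; 1, 3, 4, 7, 11 → 18.
Putting it together: 35 points, 18 wins.

35 points, 18 wins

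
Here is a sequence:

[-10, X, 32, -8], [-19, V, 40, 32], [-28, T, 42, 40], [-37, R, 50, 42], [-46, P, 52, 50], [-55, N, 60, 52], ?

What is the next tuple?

First component goes -10, -19, -28, -37, -46, -55 → -64 (−9 each step).
Letter goes X, V, T, R, P, N → L (letters move back 2 places in the alphabet).
Third component — alternating steps +8, +2, +8, +2, …: 32, 40, 42, 50, 52, 60 → 62.
Fourth component goes -8, 32, 40, 42, 50, 52 → 60 (always the previous value of the third component).
Combining the parts gives [-64, L, 62, 60].

[-64, L, 62, 60]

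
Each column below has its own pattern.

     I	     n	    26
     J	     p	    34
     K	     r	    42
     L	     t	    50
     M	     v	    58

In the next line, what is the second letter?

Second letter goes n, p, r, t, v → x (letters move forward 2 places in the alphabet).

x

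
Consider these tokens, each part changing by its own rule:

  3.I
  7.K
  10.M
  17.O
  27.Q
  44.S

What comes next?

First component: 3, 7, 10, 17, 27, 44 → 71 (each term is the sum of the two before it).
Letter: letters move forward 2 places in the alphabet; I, K, M, O, Q, S → U.
Putting it together: 71.U.

71.U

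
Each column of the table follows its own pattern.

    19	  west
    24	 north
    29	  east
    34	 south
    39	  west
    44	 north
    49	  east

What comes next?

First component: +5 each step, so 19, 24, 29, 34, 39, 44, 49 → 54.
For the direction, repeats west → north → east → south: west, north, east, south, west, north, east → south.
Putting it together: 54  south.

54  south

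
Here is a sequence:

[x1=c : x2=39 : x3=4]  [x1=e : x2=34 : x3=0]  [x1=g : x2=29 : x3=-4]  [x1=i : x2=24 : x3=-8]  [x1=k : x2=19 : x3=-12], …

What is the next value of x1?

m

For the x1, letters move forward 2 places in the alphabet: c, e, g, i, k → m.
X2: −5 each step; 39, 34, 29, 24, 19 → 14.
X3 — −4 each step: 4, 0, -4, -8, -12 → -16.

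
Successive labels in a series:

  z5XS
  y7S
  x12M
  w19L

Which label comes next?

For the letter, letters move back 1 place in the alphabet: z, y, x, w → v.
Second component: 5, 7, 12, 19 → 31 (each term is the sum of the two before it).
Size: runs through clothing sizes XS→XL; XS, S, M, L → XL.
Putting it together: v31XL.

v31XL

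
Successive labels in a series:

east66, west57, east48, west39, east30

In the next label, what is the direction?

Direction — alternates east ↔ west: east, west, east, west, east → west.

west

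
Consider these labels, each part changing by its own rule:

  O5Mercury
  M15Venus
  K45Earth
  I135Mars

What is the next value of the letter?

Letter goes O, M, K, I → G (letters move back 2 places in the alphabet).
Second component goes 5, 15, 45, 135 → 405 (×3 each step).
Planet goes Mercury, Venus, Earth, Mars → Jupiter (runs through the planets Mercury→Neptune).

G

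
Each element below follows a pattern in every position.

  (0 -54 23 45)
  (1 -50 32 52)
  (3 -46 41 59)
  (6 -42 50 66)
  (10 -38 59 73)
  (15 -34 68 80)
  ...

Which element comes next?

(21 -30 77 87)

First part: differences are 1, 2, 3, … (increasing by 1 each time); 0, 1, 3, 6, 10, 15 → 21.
Second part goes -54, -50, -46, -42, -38, -34 → -30 (+4 each step).
Third part: 23, 32, 41, 50, 59, 68 → 77 (+9 each step).
Fourth part: 45, 52, 59, 66, 73, 80 → 87 (+7 each step).
Putting it together: (21 -30 77 87).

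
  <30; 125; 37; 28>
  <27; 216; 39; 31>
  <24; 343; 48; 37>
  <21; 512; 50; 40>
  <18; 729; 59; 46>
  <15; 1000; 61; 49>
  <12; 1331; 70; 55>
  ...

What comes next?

First value — −3 each step: 30, 27, 24, 21, 18, 15, 12 → 9.
Second value: perfect cubes: 5³, 6³, 7³, …; 125, 216, 343, 512, 729, 1000, 1331 → 1728.
Third value: alternating steps +2, +9, +2, +9, …; 37, 39, 48, 50, 59, 61, 70 → 72.
Fourth value — alternating steps +3, +6, +3, +6, …: 28, 31, 37, 40, 46, 49, 55 → 58.
So the next element is <9; 1728; 72; 58>.

<9; 1728; 72; 58>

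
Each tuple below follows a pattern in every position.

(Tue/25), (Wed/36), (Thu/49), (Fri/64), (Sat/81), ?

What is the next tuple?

(Sun/100)

Day — runs through the weekdays Mon→Sun: Tue, Wed, Thu, Fri, Sat → Sun.
Second component: perfect squares: 5², 6², 7², …, so 25, 36, 49, 64, 81 → 100.
Combining the parts gives (Sun/100).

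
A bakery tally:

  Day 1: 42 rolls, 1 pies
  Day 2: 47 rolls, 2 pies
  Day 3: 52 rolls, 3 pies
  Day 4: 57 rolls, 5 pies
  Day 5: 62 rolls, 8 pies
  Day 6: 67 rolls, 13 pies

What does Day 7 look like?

Rolls goes 42, 47, 52, 57, 62, 67 → 72 (+5 each step).
Pies goes 1, 2, 3, 5, 8, 13 → 21 (each term is the sum of the two before it).
Putting it together: 72 rolls, 21 pies.

72 rolls, 21 pies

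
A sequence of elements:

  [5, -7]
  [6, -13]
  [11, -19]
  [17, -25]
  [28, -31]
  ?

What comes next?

[45, -37]

First entry goes 5, 6, 11, 17, 28 → 45 (each term is the sum of the two before it).
Second entry — −6 each step: -7, -13, -19, -25, -31 → -37.
So the next element is [45, -37].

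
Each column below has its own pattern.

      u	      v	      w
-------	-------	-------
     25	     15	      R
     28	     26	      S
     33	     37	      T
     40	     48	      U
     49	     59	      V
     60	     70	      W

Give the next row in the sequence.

73  81  X

For the column u, differences are 3, 5, 7, … (increasing by 2 each time): 25, 28, 33, 40, 49, 60 → 73.
Column v: 15, 26, 37, 48, 59, 70 → 81 (+11 each step).
Column w: R, S, T, U, V, W → X (letters move forward 1 place in the alphabet).
Putting it together: 73  81  X.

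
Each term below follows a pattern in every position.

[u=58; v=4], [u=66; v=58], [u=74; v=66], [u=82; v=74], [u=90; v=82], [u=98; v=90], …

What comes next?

U goes 58, 66, 74, 82, 90, 98 → 106 (+8 each step).
V: 4, 58, 66, 74, 82, 90 → 98 (always the previous value of the u).
So the next term is [u=106; v=98].

[u=106; v=98]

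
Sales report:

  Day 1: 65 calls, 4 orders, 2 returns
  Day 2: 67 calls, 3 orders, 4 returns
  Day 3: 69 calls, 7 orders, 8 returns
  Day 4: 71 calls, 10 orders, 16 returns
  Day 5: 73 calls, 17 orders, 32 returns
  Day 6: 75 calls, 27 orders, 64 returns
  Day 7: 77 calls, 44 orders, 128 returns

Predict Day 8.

79 calls, 71 orders, 256 returns

Calls goes 65, 67, 69, 71, 73, 75, 77 → 79 (+2 each step).
Orders goes 4, 3, 7, 10, 17, 27, 44 → 71 (each term is the sum of the two before it).
Returns — ×2 each step: 2, 4, 8, 16, 32, 64, 128 → 256.
Putting it together: 79 calls, 71 orders, 256 returns.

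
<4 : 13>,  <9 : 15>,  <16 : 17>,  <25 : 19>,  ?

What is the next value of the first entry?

36

First entry goes 4, 9, 16, 25 → 36 (perfect squares: 2², 3², 4², …).
Second entry: +2 each step; 13, 15, 17, 19 → 21.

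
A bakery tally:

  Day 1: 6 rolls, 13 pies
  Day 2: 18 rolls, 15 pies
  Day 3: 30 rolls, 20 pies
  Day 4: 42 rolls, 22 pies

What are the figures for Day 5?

Rolls goes 6, 18, 30, 42 → 54 (+12 each step).
Pies: alternating steps +2, +5, +2, +5, …, so 13, 15, 20, 22 → 27.
Combining the parts gives 54 rolls, 27 pies.

54 rolls, 27 pies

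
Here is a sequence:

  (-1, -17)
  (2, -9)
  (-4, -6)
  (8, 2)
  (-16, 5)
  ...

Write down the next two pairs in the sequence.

For the first slot, ×(-2) each step: -1, 2, -4, 8, -16 → 32 → -64.
Second slot: alternating steps +8, +3, +8, +3, …; -17, -9, -6, 2, 5 → 13 → 16.
So the next two pairs are (32, 13) and (-64, 16).

(32, 13), (-64, 16)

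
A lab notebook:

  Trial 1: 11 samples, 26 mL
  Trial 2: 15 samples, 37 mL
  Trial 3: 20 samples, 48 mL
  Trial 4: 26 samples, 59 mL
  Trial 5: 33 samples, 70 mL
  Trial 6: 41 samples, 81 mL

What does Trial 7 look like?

For the samples, differences are 4, 5, 6, … (increasing by 1 each time): 11, 15, 20, 26, 33, 41 → 50.
ML goes 26, 37, 48, 59, 70, 81 → 92 (+11 each step).
Putting it together: 50 samples, 92 mL.

50 samples, 92 mL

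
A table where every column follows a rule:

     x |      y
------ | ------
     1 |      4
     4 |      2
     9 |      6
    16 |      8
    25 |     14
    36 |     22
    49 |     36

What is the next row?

64  58

For the column x, perfect squares: 1², 2², 3², …: 1, 4, 9, 16, 25, 36, 49 → 64.
Column y — each term is the sum of the two before it: 4, 2, 6, 8, 14, 22, 36 → 58.
Putting it together: 64  58.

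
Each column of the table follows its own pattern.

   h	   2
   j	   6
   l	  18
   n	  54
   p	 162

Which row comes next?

Letter goes h, j, l, n, p → r (letters move forward 2 places in the alphabet).
Second component: ×3 each step, so 2, 6, 18, 54, 162 → 486.
Putting it together: r  486.

r  486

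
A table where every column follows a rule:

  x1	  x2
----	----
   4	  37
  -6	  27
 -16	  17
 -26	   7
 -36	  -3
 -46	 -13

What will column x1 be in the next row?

For the column x1, −10 each step: 4, -6, -16, -26, -36, -46 → -56.

-56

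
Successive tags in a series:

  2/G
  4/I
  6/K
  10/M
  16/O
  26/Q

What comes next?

42/S

First component — each term is the sum of the two before it: 2, 4, 6, 10, 16, 26 → 42.
Letter goes G, I, K, M, O, Q → S (letters move forward 2 places in the alphabet).
So the next tag is 42/S.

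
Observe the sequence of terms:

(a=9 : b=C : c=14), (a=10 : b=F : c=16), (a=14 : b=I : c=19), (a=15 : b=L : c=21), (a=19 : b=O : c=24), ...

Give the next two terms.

A goes 9, 10, 14, 15, 19 → 20 → 24 (alternating steps +1, +4, +1, +4, …).
B: letters move forward 3 places in the alphabet, so C, F, I, L, O → R → U.
C goes 14, 16, 19, 21, 24 → 26 → 29 (alternating steps +2, +3, +2, +3, …).
Putting the parts together: (a=20 : b=R : c=26) and then (a=24 : b=U : c=29).

(a=20 : b=R : c=26), (a=24 : b=U : c=29)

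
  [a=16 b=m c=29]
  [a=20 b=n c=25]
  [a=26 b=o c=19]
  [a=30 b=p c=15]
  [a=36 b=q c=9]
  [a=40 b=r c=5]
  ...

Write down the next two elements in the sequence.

[a=46 b=s c=-1], [a=50 b=t c=-5]

For the a, alternating steps +4, +6, +4, +6, …: 16, 20, 26, 30, 36, 40 → 46 → 50.
B: m, n, o, p, q, r → s → t (letters move forward 1 place in the alphabet).
C — together with the a always sums to 45: 29, 25, 19, 15, 9, 5 → -1 → -5.
Putting the parts together: [a=46 b=s c=-1] and then [a=50 b=t c=-5].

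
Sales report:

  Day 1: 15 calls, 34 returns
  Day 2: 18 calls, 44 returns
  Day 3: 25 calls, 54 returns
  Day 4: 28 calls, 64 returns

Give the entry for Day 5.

Calls: alternating steps +3, +7, +3, +7, …; 15, 18, 25, 28 → 35.
Returns goes 34, 44, 54, 64 → 74 (+10 each step).
So the next line is 35 calls, 74 returns.

35 calls, 74 returns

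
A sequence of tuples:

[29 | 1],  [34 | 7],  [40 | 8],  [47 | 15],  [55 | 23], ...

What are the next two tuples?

First slot: differences are 5, 6, 7, … (increasing by 1 each time), so 29, 34, 40, 47, 55 → 64 → 74.
Second slot: 1, 7, 8, 15, 23 → 38 → 61 (each term is the sum of the two before it).
So the next two tuples are [64 | 38] and [74 | 61].

[64 | 38], [74 | 61]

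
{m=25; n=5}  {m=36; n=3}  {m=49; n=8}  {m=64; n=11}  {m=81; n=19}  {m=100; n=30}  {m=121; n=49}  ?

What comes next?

{m=144; n=79}

M: 25, 36, 49, 64, 81, 100, 121 → 144 (perfect squares: 5², 6², 7², …).
For the n, each term is the sum of the two before it: 5, 3, 8, 11, 19, 30, 49 → 79.
So the next element is {m=144; n=79}.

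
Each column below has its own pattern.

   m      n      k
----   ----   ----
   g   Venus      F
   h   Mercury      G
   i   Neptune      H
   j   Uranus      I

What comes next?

For the column m, letters move forward 1 place in the alphabet: g, h, i, j → k.
Column n goes Venus, Mercury, Neptune, Uranus → Saturn (runs backward through the planets Mercury→Neptune).
Column k goes F, G, H, I → J (letters move forward 1 place in the alphabet).
Putting it together: k  Saturn  J.

k  Saturn  J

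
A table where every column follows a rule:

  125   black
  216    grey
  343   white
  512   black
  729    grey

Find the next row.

First component — perfect cubes: 5³, 6³, 7³, …: 125, 216, 343, 512, 729 → 1000.
Shade — repeats black → grey → white: black, grey, white, black, grey → white.
So the next row is 1000  white.

1000  white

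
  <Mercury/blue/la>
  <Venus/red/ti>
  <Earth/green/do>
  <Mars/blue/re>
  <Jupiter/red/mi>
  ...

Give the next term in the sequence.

<Saturn/green/fa>

Planet: Mercury, Venus, Earth, Mars, Jupiter → Saturn (runs through the planets Mercury→Neptune).
Colour: repeats blue → red → green, so blue, red, green, blue, red → green.
Note goes la, ti, do, re, mi → fa (runs through the solfège scale do→ti).
So the next term is <Saturn/green/fa>.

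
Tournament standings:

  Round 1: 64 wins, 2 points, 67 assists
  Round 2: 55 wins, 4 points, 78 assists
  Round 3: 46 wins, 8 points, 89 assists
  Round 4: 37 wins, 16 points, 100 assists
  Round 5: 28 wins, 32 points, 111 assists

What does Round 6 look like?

19 wins, 64 points, 122 assists

For the wins, −9 each step: 64, 55, 46, 37, 28 → 19.
Points: ×2 each step; 2, 4, 8, 16, 32 → 64.
Assists: 67, 78, 89, 100, 111 → 122 (+11 each step).
Putting it together: 19 wins, 64 points, 122 assists.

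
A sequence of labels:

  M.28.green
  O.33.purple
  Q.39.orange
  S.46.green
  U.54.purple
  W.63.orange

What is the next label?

Y.73.green

Letter: letters move forward 2 places in the alphabet; M, O, Q, S, U, W → Y.
For the second component, differences are 5, 6, 7, … (increasing by 1 each time): 28, 33, 39, 46, 54, 63 → 73.
Colour: green, purple, orange, green, purple, orange → green (repeats green → purple → orange).
Combining the parts gives Y.73.green.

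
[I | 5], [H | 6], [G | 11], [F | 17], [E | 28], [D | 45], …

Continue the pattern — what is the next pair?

[C | 73]

Letter: letters move back 1 place in the alphabet; I, H, G, F, E, D → C.
Second slot: each term is the sum of the two before it, so 5, 6, 11, 17, 28, 45 → 73.
Combining the parts gives [C | 73].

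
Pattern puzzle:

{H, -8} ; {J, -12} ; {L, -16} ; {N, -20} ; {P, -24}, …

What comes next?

{R, -28}

Letter goes H, J, L, N, P → R (letters move forward 2 places in the alphabet).
Second value goes -8, -12, -16, -20, -24 → -28 (−4 each step).
So the next term is {R, -28}.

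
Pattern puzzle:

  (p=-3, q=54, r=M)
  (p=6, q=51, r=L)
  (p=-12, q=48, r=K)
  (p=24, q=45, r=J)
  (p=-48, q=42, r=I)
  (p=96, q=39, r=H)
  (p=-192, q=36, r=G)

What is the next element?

(p=384, q=33, r=F)

P goes -3, 6, -12, 24, -48, 96, -192 → 384 (×(-2) each step).
Q goes 54, 51, 48, 45, 42, 39, 36 → 33 (−3 each step).
R — letters move back 1 place in the alphabet: M, L, K, J, I, H, G → F.
So the next element is (p=384, q=33, r=F).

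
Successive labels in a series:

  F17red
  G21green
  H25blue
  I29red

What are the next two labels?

J33green then K37blue

Letter — letters move forward 1 place in the alphabet: F, G, H, I → J → K.
Second component goes 17, 21, 25, 29 → 33 → 37 (+4 each step).
Colour — repeats red → green → blue: red, green, blue, red → green → blue.
So the next two labels are J33green and K37blue.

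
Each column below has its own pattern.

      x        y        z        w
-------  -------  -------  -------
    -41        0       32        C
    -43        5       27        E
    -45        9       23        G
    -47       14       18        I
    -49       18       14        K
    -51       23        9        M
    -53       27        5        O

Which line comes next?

For the column x, −2 each step: -41, -43, -45, -47, -49, -51, -53 → -55.
For the column y, alternating steps +5, +4, +5, +4, …: 0, 5, 9, 14, 18, 23, 27 → 32.
Column z: together with the column y always sums to 32; 32, 27, 23, 18, 14, 9, 5 → 0.
For the column w, letters move forward 2 places in the alphabet: C, E, G, I, K, M, O → Q.
Putting it together: -55  32  0  Q.

-55  32  0  Q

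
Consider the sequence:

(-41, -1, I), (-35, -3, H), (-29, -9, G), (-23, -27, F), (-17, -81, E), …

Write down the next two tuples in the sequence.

First slot: -41, -35, -29, -23, -17 → -11 → -5 (+6 each step).
Second slot: ×3 each step, so -1, -3, -9, -27, -81 → -243 → -729.
Letter: I, H, G, F, E → D → C (letters move back 1 place in the alphabet).
Putting the parts together: (-11, -243, D) and then (-5, -729, C).

(-11, -243, D), (-5, -729, C)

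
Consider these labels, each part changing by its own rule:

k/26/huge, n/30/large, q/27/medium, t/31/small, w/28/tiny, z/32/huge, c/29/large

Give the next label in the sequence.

f/33/medium

Letter — letters move forward 3 places in the alphabet, wrapping Z→A: k, n, q, t, w, z, c → f.
Second component goes 26, 30, 27, 31, 28, 32, 29 → 33 (alternating steps +4, −3, +4, −3, …).
Size — repeats huge → large → medium → small → tiny: huge, large, medium, small, tiny, huge, large → medium.
So the next label is f/33/medium.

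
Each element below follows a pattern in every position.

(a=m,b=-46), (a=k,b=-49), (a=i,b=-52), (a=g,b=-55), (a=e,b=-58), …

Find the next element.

A: letters move back 2 places in the alphabet, so m, k, i, g, e → c.
B: -46, -49, -52, -55, -58 → -61 (−3 each step).
Combining the parts gives (a=c,b=-61).

(a=c,b=-61)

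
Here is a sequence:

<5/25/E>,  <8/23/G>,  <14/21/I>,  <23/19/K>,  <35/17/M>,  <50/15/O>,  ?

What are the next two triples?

For the first value, differences are 3, 6, 9, … (increasing by 3 each time): 5, 8, 14, 23, 35, 50 → 68 → 89.
For the second value, −2 each step: 25, 23, 21, 19, 17, 15 → 13 → 11.
Letter: letters move forward 2 places in the alphabet, so E, G, I, K, M, O → Q → S.
Putting the parts together: <68/13/Q> and then <89/11/S>.

<68/13/Q>, <89/11/S>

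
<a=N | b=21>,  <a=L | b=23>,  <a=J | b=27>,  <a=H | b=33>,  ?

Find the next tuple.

A: letters move back 2 places in the alphabet; N, L, J, H → F.
B: differences are 2, 4, 6, … (increasing by 2 each time); 21, 23, 27, 33 → 41.
Putting it together: <a=F | b=41>.

<a=F | b=41>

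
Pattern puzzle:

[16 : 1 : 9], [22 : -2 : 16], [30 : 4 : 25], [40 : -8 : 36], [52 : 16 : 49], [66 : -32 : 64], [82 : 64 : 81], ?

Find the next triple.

First coordinate goes 16, 22, 30, 40, 52, 66, 82 → 100 (differences are 6, 8, 10, … (increasing by 2 each time)).
Second coordinate: ×(-2) each step, so 1, -2, 4, -8, 16, -32, 64 → -128.
For the third coordinate, perfect squares: 3², 4², 5², …: 9, 16, 25, 36, 49, 64, 81 → 100.
So the next triple is [100 : -128 : 100].

[100 : -128 : 100]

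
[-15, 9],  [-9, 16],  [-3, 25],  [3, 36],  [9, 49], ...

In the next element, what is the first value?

15

First value: -15, -9, -3, 3, 9 → 15 (+6 each step).
For the second value, perfect squares: 3², 4², 5², …: 9, 16, 25, 36, 49 → 64.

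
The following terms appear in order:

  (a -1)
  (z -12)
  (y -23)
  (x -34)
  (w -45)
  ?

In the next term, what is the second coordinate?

Letter — letters move back 1 place in the alphabet, wrapping A→Z: a, z, y, x, w → v.
For the second coordinate, −11 each step: -1, -12, -23, -34, -45 → -56.

-56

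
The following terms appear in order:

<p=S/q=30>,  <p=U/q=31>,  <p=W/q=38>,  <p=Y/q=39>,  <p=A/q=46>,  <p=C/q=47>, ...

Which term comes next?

<p=E/q=54>

P: letters move forward 2 places in the alphabet, wrapping Z→A, so S, U, W, Y, A, C → E.
Q — alternating steps +1, +7, +1, +7, …: 30, 31, 38, 39, 46, 47 → 54.
Combining the parts gives <p=E/q=54>.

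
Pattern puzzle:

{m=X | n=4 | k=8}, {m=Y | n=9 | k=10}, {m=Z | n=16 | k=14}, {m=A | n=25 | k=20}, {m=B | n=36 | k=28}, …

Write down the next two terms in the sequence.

{m=C | n=49 | k=38}, {m=D | n=64 | k=50}

For the m, letters move forward 1 place in the alphabet, wrapping Z→A: X, Y, Z, A, B → C → D.
N: 4, 9, 16, 25, 36 → 49 → 64 (perfect squares: 2², 3², 4², …).
K: 8, 10, 14, 20, 28 → 38 → 50 (differences are 2, 4, 6, … (increasing by 2 each time)).
Putting the parts together: {m=C | n=49 | k=38} and then {m=D | n=64 | k=50}.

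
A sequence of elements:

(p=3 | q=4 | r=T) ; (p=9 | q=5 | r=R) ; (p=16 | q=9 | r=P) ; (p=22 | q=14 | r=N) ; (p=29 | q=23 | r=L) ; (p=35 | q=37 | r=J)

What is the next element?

(p=42 | q=60 | r=H)

P: alternating steps +6, +7, +6, +7, …; 3, 9, 16, 22, 29, 35 → 42.
Q: each term is the sum of the two before it, so 4, 5, 9, 14, 23, 37 → 60.
R: T, R, P, N, L, J → H (letters move back 2 places in the alphabet).
Combining the parts gives (p=42 | q=60 | r=H).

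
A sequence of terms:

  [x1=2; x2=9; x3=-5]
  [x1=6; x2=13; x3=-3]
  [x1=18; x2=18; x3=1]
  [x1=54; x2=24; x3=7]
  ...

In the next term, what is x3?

X3: differences are 2, 4, 6, … (increasing by 2 each time), so -5, -3, 1, 7 → 15.

15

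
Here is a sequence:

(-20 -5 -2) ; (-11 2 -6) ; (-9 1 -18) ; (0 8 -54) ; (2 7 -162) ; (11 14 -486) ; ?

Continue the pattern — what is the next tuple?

For the first value, alternating steps +9, +2, +9, +2, …: -20, -11, -9, 0, 2, 11 → 13.
Second value: alternating steps +7, −1, +7, −1, …, so -5, 2, 1, 8, 7, 14 → 13.
Third value goes -2, -6, -18, -54, -162, -486 → -1458 (×3 each step).
So the next tuple is (13 13 -1458).

(13 13 -1458)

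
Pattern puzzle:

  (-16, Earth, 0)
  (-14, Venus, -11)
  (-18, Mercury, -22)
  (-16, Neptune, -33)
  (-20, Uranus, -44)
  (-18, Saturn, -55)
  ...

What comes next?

First value: alternating steps +2, −4, +2, −4, …, so -16, -14, -18, -16, -20, -18 → -22.
For the planet, runs backward through the planets Mercury→Neptune: Earth, Venus, Mercury, Neptune, Uranus, Saturn → Jupiter.
Third value: −11 each step, so 0, -11, -22, -33, -44, -55 → -66.
Combining the parts gives (-22, Jupiter, -66).

(-22, Jupiter, -66)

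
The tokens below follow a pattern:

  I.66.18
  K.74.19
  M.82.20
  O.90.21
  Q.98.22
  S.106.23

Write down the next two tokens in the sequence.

U.114.24, W.122.25

For the letter, letters move forward 2 places in the alphabet: I, K, M, O, Q, S → U → W.
Second component: +8 each step; 66, 74, 82, 90, 98, 106 → 114 → 122.
For the third component, +1 each step: 18, 19, 20, 21, 22, 23 → 24 → 25.
Putting the parts together: U.114.24 and then W.122.25.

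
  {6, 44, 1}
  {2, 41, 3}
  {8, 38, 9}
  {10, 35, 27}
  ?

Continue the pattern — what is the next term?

First coordinate: 6, 2, 8, 10 → 18 (each term is the sum of the two before it).
Second coordinate: −3 each step; 44, 41, 38, 35 → 32.
For the third coordinate, ×3 each step: 1, 3, 9, 27 → 81.
So the next term is {18, 32, 81}.

{18, 32, 81}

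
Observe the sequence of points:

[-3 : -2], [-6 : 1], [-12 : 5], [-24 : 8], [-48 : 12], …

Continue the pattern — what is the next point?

[-96 : 15]

For the first component, ×2 each step: -3, -6, -12, -24, -48 → -96.
Second component: alternating steps +3, +4, +3, +4, …, so -2, 1, 5, 8, 12 → 15.
Combining the parts gives [-96 : 15].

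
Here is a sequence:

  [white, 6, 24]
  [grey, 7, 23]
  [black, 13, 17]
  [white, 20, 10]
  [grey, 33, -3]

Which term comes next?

[black, 53, -23]

Shade: white, grey, black, white, grey → black (repeats white → grey → black).
Second slot: each term is the sum of the two before it; 6, 7, 13, 20, 33 → 53.
Third slot — together with the second slot always sums to 30: 24, 23, 17, 10, -3 → -23.
Combining the parts gives [black, 53, -23].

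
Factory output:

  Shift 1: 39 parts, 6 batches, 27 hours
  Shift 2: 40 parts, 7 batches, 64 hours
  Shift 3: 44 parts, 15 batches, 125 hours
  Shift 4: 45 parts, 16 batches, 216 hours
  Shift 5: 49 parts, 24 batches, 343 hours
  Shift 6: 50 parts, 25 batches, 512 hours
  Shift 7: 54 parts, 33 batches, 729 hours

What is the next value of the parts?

For the parts, alternating steps +1, +4, +1, +4, …: 39, 40, 44, 45, 49, 50, 54 → 55.

55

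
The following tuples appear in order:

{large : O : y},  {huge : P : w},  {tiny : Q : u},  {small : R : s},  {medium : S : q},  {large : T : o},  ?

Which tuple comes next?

{huge : U : m}

Size goes large, huge, tiny, small, medium, large → huge (repeats large → huge → tiny → small → medium).
First letter goes O, P, Q, R, S, T → U (letters move forward 1 place in the alphabet).
Second letter: y, w, u, s, q, o → m (letters move back 2 places in the alphabet).
So the next tuple is {huge : U : m}.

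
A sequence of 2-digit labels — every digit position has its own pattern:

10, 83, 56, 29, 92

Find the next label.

First digit: −3 each step, mod 10, so 1, 8, 5, 2, 9 → 6.
Second digit: +3 each step, mod 10, so 0, 3, 6, 9, 2 → 5.
So the next label is 65.

65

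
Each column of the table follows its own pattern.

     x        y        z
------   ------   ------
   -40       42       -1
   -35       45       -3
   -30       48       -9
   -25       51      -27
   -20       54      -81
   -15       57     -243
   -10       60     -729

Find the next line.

-5  63  -2187

Column x — +5 each step: -40, -35, -30, -25, -20, -15, -10 → -5.
Column y goes 42, 45, 48, 51, 54, 57, 60 → 63 (+3 each step).
Column z goes -1, -3, -9, -27, -81, -243, -729 → -2187 (×3 each step).
Combining the parts gives -5  63  -2187.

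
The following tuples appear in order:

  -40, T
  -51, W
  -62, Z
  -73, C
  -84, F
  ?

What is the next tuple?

First coordinate goes -40, -51, -62, -73, -84 → -95 (−11 each step).
Letter goes T, W, Z, C, F → I (letters move forward 3 places in the alphabet, wrapping Z→A).
So the next tuple is -95, I.

-95, I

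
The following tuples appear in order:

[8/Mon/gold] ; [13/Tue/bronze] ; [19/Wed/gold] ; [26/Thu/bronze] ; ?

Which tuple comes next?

[34/Fri/gold]

First value — differences are 5, 6, 7, … (increasing by 1 each time): 8, 13, 19, 26 → 34.
For the day, runs through the weekdays Mon→Sun: Mon, Tue, Wed, Thu → Fri.
Rank — alternates gold ↔ bronze: gold, bronze, gold, bronze → gold.
So the next tuple is [34/Fri/gold].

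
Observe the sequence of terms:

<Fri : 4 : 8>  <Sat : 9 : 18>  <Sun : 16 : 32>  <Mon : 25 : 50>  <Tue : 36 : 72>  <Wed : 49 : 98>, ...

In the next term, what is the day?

Thu

Day goes Fri, Sat, Sun, Mon, Tue, Wed → Thu (runs through the weekdays Mon→Sun).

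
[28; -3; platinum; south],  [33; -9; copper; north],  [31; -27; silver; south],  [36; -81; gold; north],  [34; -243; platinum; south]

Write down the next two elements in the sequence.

First entry: alternating steps +5, −2, +5, −2, …, so 28, 33, 31, 36, 34 → 39 → 37.
For the second entry, ×3 each step: -3, -9, -27, -81, -243 → -729 → -2187.
Metal: platinum, copper, silver, gold, platinum → copper → silver (repeats platinum → copper → silver → gold).
Direction goes south, north, south, north, south → north → south (alternates south ↔ north).
So the next two elements are [39; -729; copper; north] and [37; -2187; silver; south].

[39; -729; copper; north], [37; -2187; silver; south]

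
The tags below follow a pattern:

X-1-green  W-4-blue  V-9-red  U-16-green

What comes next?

T-25-blue

For the letter, letters move back 1 place in the alphabet: X, W, V, U → T.
Second component goes 1, 4, 9, 16 → 25 (perfect squares: 1², 2², 3², …).
Colour: green, blue, red, green → blue (repeats green → blue → red).
Putting it together: T-25-blue.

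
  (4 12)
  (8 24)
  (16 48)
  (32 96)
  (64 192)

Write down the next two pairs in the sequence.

(128 384), (256 768)

First value: 4, 8, 16, 32, 64 → 128 → 256 (×2 each step).
Second value: always 3 × the first value; 12, 24, 48, 96, 192 → 384 → 768.
So the next two pairs are (128 384) and (256 768).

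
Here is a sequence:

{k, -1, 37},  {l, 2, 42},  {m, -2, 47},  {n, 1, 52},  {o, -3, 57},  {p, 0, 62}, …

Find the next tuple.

Letter goes k, l, m, n, o, p → q (letters move forward 1 place in the alphabet).
Second component: -1, 2, -2, 1, -3, 0 → -4 (alternating steps +3, −4, +3, −4, …).
Third component: +5 each step, so 37, 42, 47, 52, 57, 62 → 67.
Combining the parts gives {q, -4, 67}.

{q, -4, 67}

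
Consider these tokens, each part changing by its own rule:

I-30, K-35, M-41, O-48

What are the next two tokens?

Q-56 then S-65

Letter: letters move forward 2 places in the alphabet, so I, K, M, O → Q → S.
Second component — differences are 5, 6, 7, … (increasing by 1 each time): 30, 35, 41, 48 → 56 → 65.
So the next two tokens are Q-56 and S-65.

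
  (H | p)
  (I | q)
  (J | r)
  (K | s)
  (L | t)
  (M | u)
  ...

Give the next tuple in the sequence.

(N | v)

First letter: letters move forward 1 place in the alphabet; H, I, J, K, L, M → N.
Second letter: letters move forward 1 place in the alphabet, so p, q, r, s, t, u → v.
Combining the parts gives (N | v).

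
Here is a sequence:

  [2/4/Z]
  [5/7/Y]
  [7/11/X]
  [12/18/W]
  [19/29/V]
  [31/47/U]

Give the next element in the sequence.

[50/76/T]

For the first slot, each term is the sum of the two before it: 2, 5, 7, 12, 19, 31 → 50.
Second slot: each term is the sum of the two before it, so 4, 7, 11, 18, 29, 47 → 76.
Letter: letters move back 1 place in the alphabet; Z, Y, X, W, V, U → T.
So the next element is [50/76/T].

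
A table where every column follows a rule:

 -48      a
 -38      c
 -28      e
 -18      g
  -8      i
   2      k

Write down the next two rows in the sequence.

12  m; 22  o

First component goes -48, -38, -28, -18, -8, 2 → 12 → 22 (+10 each step).
Letter — letters move forward 2 places in the alphabet: a, c, e, g, i, k → m → o.
Putting the parts together: 12  m and then 22  o.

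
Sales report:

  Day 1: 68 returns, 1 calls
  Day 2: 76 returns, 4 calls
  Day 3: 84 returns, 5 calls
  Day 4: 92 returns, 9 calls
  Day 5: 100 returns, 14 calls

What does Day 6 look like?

Returns: 68, 76, 84, 92, 100 → 108 (+8 each step).
Calls: 1, 4, 5, 9, 14 → 23 (each term is the sum of the two before it).
Combining the parts gives 108 returns, 23 calls.

108 returns, 23 calls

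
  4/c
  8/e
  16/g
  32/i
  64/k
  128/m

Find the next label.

256/o

First component — ×2 each step: 4, 8, 16, 32, 64, 128 → 256.
Letter — letters move forward 2 places in the alphabet: c, e, g, i, k, m → o.
Combining the parts gives 256/o.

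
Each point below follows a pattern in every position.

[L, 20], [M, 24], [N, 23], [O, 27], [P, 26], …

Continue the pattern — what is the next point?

[Q, 30]

For the letter, letters move forward 1 place in the alphabet: L, M, N, O, P → Q.
Second value: alternating steps +4, −1, +4, −1, …; 20, 24, 23, 27, 26 → 30.
Combining the parts gives [Q, 30].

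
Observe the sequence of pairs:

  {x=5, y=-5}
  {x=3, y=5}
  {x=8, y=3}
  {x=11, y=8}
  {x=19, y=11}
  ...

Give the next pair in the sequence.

For the x, each term is the sum of the two before it: 5, 3, 8, 11, 19 → 30.
Y: always the previous value of the x; -5, 5, 3, 8, 11 → 19.
Combining the parts gives {x=30, y=19}.

{x=30, y=19}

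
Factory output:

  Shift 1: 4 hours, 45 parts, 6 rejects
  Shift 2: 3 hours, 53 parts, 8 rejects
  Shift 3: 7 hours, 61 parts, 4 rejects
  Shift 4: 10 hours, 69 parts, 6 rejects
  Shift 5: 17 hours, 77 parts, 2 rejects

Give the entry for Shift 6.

27 hours, 85 parts, 4 rejects

Hours — each term is the sum of the two before it: 4, 3, 7, 10, 17 → 27.
Parts goes 45, 53, 61, 69, 77 → 85 (+8 each step).
Rejects: 6, 8, 4, 6, 2 → 4 (alternating steps +2, −4, +2, −4, …).
Combining the parts gives 27 hours, 85 parts, 4 rejects.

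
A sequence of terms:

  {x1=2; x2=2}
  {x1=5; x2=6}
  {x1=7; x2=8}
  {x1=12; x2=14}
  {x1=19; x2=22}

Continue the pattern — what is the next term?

{x1=31; x2=36}

X1 — each term is the sum of the two before it: 2, 5, 7, 12, 19 → 31.
X2: each term is the sum of the two before it, so 2, 6, 8, 14, 22 → 36.
Putting it together: {x1=31; x2=36}.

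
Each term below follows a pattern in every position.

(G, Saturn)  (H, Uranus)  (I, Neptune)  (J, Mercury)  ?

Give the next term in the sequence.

Letter: letters move forward 1 place in the alphabet, so G, H, I, J → K.
Planet — runs through the planets Mercury→Neptune: Saturn, Uranus, Neptune, Mercury → Venus.
So the next term is (K, Venus).

(K, Venus)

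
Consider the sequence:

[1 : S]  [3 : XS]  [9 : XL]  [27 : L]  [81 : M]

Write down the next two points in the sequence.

[243 : S], [729 : XS]

First slot: ×3 each step; 1, 3, 9, 27, 81 → 243 → 729.
Size: runs backward through clothing sizes XS→XL; S, XS, XL, L, M → S → XS.
Putting the parts together: [243 : S] and then [729 : XS].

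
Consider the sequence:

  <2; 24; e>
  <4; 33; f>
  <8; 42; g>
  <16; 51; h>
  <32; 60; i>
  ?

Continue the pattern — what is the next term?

<64; 69; j>

First value goes 2, 4, 8, 16, 32 → 64 (×2 each step).
For the second value, +9 each step: 24, 33, 42, 51, 60 → 69.
Letter: letters move forward 1 place in the alphabet, so e, f, g, h, i → j.
Combining the parts gives <64; 69; j>.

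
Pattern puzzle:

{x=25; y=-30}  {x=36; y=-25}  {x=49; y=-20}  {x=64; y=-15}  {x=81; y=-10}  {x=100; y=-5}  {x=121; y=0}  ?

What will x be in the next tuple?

144

X: perfect squares: 5², 6², 7², …, so 25, 36, 49, 64, 81, 100, 121 → 144.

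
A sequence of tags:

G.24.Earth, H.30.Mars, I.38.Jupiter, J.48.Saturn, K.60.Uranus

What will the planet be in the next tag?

Neptune

For the letter, letters move forward 1 place in the alphabet: G, H, I, J, K → L.
Second component — differences are 6, 8, 10, … (increasing by 2 each time): 24, 30, 38, 48, 60 → 74.
Planet: runs through the planets Mercury→Neptune; Earth, Mars, Jupiter, Saturn, Uranus → Neptune.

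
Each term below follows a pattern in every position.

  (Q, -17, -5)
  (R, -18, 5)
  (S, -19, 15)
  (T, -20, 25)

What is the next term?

(U, -21, 35)

Letter — letters move forward 1 place in the alphabet: Q, R, S, T → U.
Second component — −1 each step: -17, -18, -19, -20 → -21.
For the third component, +10 each step: -5, 5, 15, 25 → 35.
So the next term is (U, -21, 35).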